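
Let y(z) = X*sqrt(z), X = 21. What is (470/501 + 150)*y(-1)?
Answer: 529340*I/167 ≈ 3169.7*I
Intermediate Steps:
y(z) = 21*sqrt(z)
(470/501 + 150)*y(-1) = (470/501 + 150)*(21*sqrt(-1)) = (470*(1/501) + 150)*(21*I) = (470/501 + 150)*(21*I) = 75620*(21*I)/501 = 529340*I/167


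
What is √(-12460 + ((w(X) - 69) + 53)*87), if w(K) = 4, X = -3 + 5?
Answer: 8*I*√211 ≈ 116.21*I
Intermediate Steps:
X = 2
√(-12460 + ((w(X) - 69) + 53)*87) = √(-12460 + ((4 - 69) + 53)*87) = √(-12460 + (-65 + 53)*87) = √(-12460 - 12*87) = √(-12460 - 1044) = √(-13504) = 8*I*√211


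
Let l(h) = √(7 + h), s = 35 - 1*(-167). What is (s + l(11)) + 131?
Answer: 333 + 3*√2 ≈ 337.24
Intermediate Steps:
s = 202 (s = 35 + 167 = 202)
(s + l(11)) + 131 = (202 + √(7 + 11)) + 131 = (202 + √18) + 131 = (202 + 3*√2) + 131 = 333 + 3*√2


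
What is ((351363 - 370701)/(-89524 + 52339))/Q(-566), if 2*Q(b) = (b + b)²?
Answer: 3223/3970812620 ≈ 8.1167e-7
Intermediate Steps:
Q(b) = 2*b² (Q(b) = (b + b)²/2 = (2*b)²/2 = (4*b²)/2 = 2*b²)
((351363 - 370701)/(-89524 + 52339))/Q(-566) = ((351363 - 370701)/(-89524 + 52339))/((2*(-566)²)) = (-19338/(-37185))/((2*320356)) = -19338*(-1/37185)/640712 = (6446/12395)*(1/640712) = 3223/3970812620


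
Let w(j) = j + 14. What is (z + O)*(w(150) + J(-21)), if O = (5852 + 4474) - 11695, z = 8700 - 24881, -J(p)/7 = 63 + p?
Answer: 2281500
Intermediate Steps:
w(j) = 14 + j
J(p) = -441 - 7*p (J(p) = -7*(63 + p) = -441 - 7*p)
z = -16181
O = -1369 (O = 10326 - 11695 = -1369)
(z + O)*(w(150) + J(-21)) = (-16181 - 1369)*((14 + 150) + (-441 - 7*(-21))) = -17550*(164 + (-441 + 147)) = -17550*(164 - 294) = -17550*(-130) = 2281500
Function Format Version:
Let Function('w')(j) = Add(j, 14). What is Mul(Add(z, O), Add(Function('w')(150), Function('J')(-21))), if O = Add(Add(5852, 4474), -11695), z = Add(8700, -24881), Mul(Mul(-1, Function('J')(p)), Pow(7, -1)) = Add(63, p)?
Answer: 2281500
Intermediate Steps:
Function('w')(j) = Add(14, j)
Function('J')(p) = Add(-441, Mul(-7, p)) (Function('J')(p) = Mul(-7, Add(63, p)) = Add(-441, Mul(-7, p)))
z = -16181
O = -1369 (O = Add(10326, -11695) = -1369)
Mul(Add(z, O), Add(Function('w')(150), Function('J')(-21))) = Mul(Add(-16181, -1369), Add(Add(14, 150), Add(-441, Mul(-7, -21)))) = Mul(-17550, Add(164, Add(-441, 147))) = Mul(-17550, Add(164, -294)) = Mul(-17550, -130) = 2281500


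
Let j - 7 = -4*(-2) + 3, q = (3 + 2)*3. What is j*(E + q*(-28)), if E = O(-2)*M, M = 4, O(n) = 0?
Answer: -7560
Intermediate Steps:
q = 15 (q = 5*3 = 15)
j = 18 (j = 7 + (-4*(-2) + 3) = 7 + (8 + 3) = 7 + 11 = 18)
E = 0 (E = 0*4 = 0)
j*(E + q*(-28)) = 18*(0 + 15*(-28)) = 18*(0 - 420) = 18*(-420) = -7560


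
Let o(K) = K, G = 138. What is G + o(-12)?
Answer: 126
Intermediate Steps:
G + o(-12) = 138 - 12 = 126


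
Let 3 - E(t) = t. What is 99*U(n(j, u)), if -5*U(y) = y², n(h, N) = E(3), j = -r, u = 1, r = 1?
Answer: 0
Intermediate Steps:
j = -1 (j = -1*1 = -1)
E(t) = 3 - t
n(h, N) = 0 (n(h, N) = 3 - 1*3 = 3 - 3 = 0)
U(y) = -y²/5
99*U(n(j, u)) = 99*(-⅕*0²) = 99*(-⅕*0) = 99*0 = 0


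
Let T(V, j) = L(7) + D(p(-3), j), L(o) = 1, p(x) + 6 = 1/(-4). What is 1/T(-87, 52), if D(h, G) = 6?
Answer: 1/7 ≈ 0.14286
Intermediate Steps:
p(x) = -25/4 (p(x) = -6 + 1/(-4) = -6 - 1/4 = -25/4)
T(V, j) = 7 (T(V, j) = 1 + 6 = 7)
1/T(-87, 52) = 1/7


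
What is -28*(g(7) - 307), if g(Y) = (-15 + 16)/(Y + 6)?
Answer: 111720/13 ≈ 8593.8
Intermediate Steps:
g(Y) = 1/(6 + Y)
-28*(g(7) - 307) = -28*(1/(6 + 7) - 307) = -28*(1/13 - 307) = -28*(-3990/13) = 111720/13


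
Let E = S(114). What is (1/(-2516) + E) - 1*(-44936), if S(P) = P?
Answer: 113345799/2516 ≈ 45050.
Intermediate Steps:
E = 114
(1/(-2516) + E) - 1*(-44936) = (1/(-2516) + 114) - 1*(-44936) = (-1/2516 + 114) + 44936 = 286823/2516 + 44936 = 113345799/2516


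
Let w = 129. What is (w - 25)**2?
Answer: 10816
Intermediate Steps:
(w - 25)**2 = (129 - 25)**2 = 104**2 = 10816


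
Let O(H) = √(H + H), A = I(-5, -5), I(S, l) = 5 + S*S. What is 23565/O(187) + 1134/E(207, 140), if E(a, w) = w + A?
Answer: 567/85 + 23565*√374/374 ≈ 1225.2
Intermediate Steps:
I(S, l) = 5 + S²
A = 30 (A = 5 + (-5)² = 5 + 25 = 30)
E(a, w) = 30 + w (E(a, w) = w + 30 = 30 + w)
O(H) = √2*√H (O(H) = √(2*H) = √2*√H)
23565/O(187) + 1134/E(207, 140) = 23565/((√2*√187)) + 1134/(30 + 140) = 23565/(√374) + 1134/170 = 23565*(√374/374) + 1134*(1/170) = 23565*√374/374 + 567/85 = 567/85 + 23565*√374/374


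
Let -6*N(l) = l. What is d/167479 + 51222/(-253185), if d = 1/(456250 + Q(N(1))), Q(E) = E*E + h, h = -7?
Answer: -46967168378863834/232153811385183545 ≈ -0.20231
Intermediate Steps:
N(l) = -l/6
Q(E) = -7 + E² (Q(E) = E*E - 7 = E² - 7 = -7 + E²)
d = 36/16424749 (d = 1/(456250 + (-7 + (-⅙*1)²)) = 1/(456250 + (-7 + (-⅙)²)) = 1/(456250 + (-7 + 1/36)) = 1/(456250 - 251/36) = 1/(16424749/36) = 36/16424749 ≈ 2.1918e-6)
d/167479 + 51222/(-253185) = (36/16424749)/167479 + 51222/(-253185) = (36/16424749)*(1/167479) + 51222*(-1/253185) = 36/2750800537771 - 17074/84395 = -46967168378863834/232153811385183545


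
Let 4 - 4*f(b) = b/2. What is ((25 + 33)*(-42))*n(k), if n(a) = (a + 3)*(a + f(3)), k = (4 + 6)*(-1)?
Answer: -319725/2 ≈ -1.5986e+5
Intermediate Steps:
f(b) = 1 - b/8 (f(b) = 1 - b/(4*2) = 1 - b/8)
k = -10 (k = 10*(-1) = -10)
n(a) = (3 + a)*(5/8 + a) (n(a) = (a + 3)*(a + (1 - 1/8*3)) = (3 + a)*(a + (1 - 3/8)) = (3 + a)*(a + 5/8) = (3 + a)*(5/8 + a))
((25 + 33)*(-42))*n(k) = ((25 + 33)*(-42))*(15/8 + (-10)**2 + (29/8)*(-10)) = (58*(-42))*(15/8 + 100 - 145/4) = -2436*525/8 = -319725/2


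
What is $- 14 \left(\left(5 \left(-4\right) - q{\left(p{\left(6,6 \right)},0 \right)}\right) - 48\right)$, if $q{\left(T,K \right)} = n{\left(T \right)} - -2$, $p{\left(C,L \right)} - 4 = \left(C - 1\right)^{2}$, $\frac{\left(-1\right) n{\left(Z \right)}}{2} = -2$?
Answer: $1036$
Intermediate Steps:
$n{\left(Z \right)} = 4$ ($n{\left(Z \right)} = \left(-2\right) \left(-2\right) = 4$)
$p{\left(C,L \right)} = 4 + \left(-1 + C\right)^{2}$ ($p{\left(C,L \right)} = 4 + \left(C - 1\right)^{2} = 4 + \left(-1 + C\right)^{2}$)
$q{\left(T,K \right)} = 6$ ($q{\left(T,K \right)} = 4 - -2 = 4 + 2 = 6$)
$- 14 \left(\left(5 \left(-4\right) - q{\left(p{\left(6,6 \right)},0 \right)}\right) - 48\right) = - 14 \left(\left(5 \left(-4\right) - 6\right) - 48\right) = - 14 \left(\left(-20 - 6\right) - 48\right) = - 14 \left(-26 - 48\right) = \left(-14\right) \left(-74\right) = 1036$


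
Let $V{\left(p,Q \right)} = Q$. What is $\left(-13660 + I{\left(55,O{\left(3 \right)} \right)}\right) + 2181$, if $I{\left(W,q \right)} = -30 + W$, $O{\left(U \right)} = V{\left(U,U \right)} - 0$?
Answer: $-11454$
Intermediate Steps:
$O{\left(U \right)} = U$ ($O{\left(U \right)} = U - 0 = U + 0 = U$)
$\left(-13660 + I{\left(55,O{\left(3 \right)} \right)}\right) + 2181 = \left(-13660 + \left(-30 + 55\right)\right) + 2181 = \left(-13660 + 25\right) + 2181 = -13635 + 2181 = -11454$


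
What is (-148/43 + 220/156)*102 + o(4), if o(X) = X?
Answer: -113602/559 ≈ -203.22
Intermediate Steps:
(-148/43 + 220/156)*102 + o(4) = (-148/43 + 220/156)*102 + 4 = (-148*1/43 + 220*(1/156))*102 + 4 = (-148/43 + 55/39)*102 + 4 = -3407/1677*102 + 4 = -115838/559 + 4 = -113602/559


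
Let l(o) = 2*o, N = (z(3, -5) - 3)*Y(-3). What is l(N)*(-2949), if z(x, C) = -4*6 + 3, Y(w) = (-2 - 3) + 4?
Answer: -141552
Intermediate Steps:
Y(w) = -1 (Y(w) = -5 + 4 = -1)
z(x, C) = -21 (z(x, C) = -24 + 3 = -21)
N = 24 (N = (-21 - 3)*(-1) = -24*(-1) = 24)
l(N)*(-2949) = (2*24)*(-2949) = 48*(-2949) = -141552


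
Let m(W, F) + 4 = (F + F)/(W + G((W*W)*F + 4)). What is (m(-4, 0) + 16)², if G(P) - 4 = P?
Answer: 144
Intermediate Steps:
G(P) = 4 + P
m(W, F) = -4 + 2*F/(8 + W + F*W²) (m(W, F) = -4 + (F + F)/(W + (4 + ((W*W)*F + 4))) = -4 + (2*F)/(W + (4 + (W²*F + 4))) = -4 + (2*F)/(W + (4 + (F*W² + 4))) = -4 + (2*F)/(W + (4 + (4 + F*W²))) = -4 + (2*F)/(W + (8 + F*W²)) = -4 + (2*F)/(8 + W + F*W²) = -4 + 2*F/(8 + W + F*W²))
(m(-4, 0) + 16)² = (2*(-16 + 0 - 2*(-4) - 2*0*(-4)²)/(8 - 4 + 0*(-4)²) + 16)² = (2*(-16 + 0 + 8 - 2*0*16)/(8 - 4 + 0*16) + 16)² = (2*(-16 + 0 + 8 + 0)/(8 - 4 + 0) + 16)² = (2*(-8)/4 + 16)² = (2*(¼)*(-8) + 16)² = (-4 + 16)² = 12² = 144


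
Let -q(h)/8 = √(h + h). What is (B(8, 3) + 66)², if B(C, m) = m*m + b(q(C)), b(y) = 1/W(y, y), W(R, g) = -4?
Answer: 89401/16 ≈ 5587.6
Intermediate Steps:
q(h) = -8*√2*√h (q(h) = -8*√(h + h) = -8*√2*√h)
b(y) = -¼ (b(y) = 1/(-4) = 1*(-¼) = -¼)
B(C, m) = -¼ + m² (B(C, m) = m*m - ¼ = m² - ¼ = -¼ + m²)
(B(8, 3) + 66)² = ((-¼ + 3²) + 66)² = ((-¼ + 9) + 66)² = (35/4 + 66)² = (299/4)² = 89401/16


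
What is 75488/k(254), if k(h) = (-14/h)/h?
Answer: -347870272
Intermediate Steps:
k(h) = -14/h**2
75488/k(254) = 75488/((-14/254**2)) = 75488/((-14*1/64516)) = 75488/(-7/32258) = 75488*(-32258/7) = -347870272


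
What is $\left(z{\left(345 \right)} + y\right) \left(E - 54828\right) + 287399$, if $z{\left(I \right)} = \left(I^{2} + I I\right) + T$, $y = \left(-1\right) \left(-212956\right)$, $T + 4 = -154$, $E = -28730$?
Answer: $-37671669785$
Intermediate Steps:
$T = -158$ ($T = -4 - 154 = -158$)
$y = 212956$
$z{\left(I \right)} = -158 + 2 I^{2}$ ($z{\left(I \right)} = \left(I^{2} + I I\right) - 158 = \left(I^{2} + I^{2}\right) - 158 = 2 I^{2} - 158 = -158 + 2 I^{2}$)
$\left(z{\left(345 \right)} + y\right) \left(E - 54828\right) + 287399 = \left(\left(-158 + 2 \cdot 345^{2}\right) + 212956\right) \left(-28730 - 54828\right) + 287399 = \left(\left(-158 + 2 \cdot 119025\right) + 212956\right) \left(-83558\right) + 287399 = \left(\left(-158 + 238050\right) + 212956\right) \left(-83558\right) + 287399 = \left(237892 + 212956\right) \left(-83558\right) + 287399 = 450848 \left(-83558\right) + 287399 = -37671957184 + 287399 = -37671669785$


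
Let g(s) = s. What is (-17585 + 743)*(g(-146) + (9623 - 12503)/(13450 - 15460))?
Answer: 163131612/67 ≈ 2.4348e+6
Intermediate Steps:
(-17585 + 743)*(g(-146) + (9623 - 12503)/(13450 - 15460)) = (-17585 + 743)*(-146 + (9623 - 12503)/(13450 - 15460)) = -16842*(-146 - 2880/(-2010)) = -16842*(-146 - 2880*(-1/2010)) = -16842*(-146 + 96/67) = -16842*(-9686/67) = 163131612/67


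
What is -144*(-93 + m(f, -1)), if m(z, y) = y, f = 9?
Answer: 13536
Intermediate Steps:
-144*(-93 + m(f, -1)) = -144*(-93 - 1) = -144*(-94) = 13536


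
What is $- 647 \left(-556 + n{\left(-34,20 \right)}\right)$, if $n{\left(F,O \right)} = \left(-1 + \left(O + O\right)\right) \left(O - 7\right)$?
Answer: $31703$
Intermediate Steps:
$n{\left(F,O \right)} = \left(-1 + 2 O\right) \left(-7 + O\right)$
$- 647 \left(-556 + n{\left(-34,20 \right)}\right) = - 647 \left(-556 + \left(7 - 300 + 2 \cdot 20^{2}\right)\right) = - 647 \left(-556 + \left(7 - 300 + 2 \cdot 400\right)\right) = - 647 \left(-556 + \left(7 - 300 + 800\right)\right) = - 647 \left(-556 + 507\right) = \left(-647\right) \left(-49\right) = 31703$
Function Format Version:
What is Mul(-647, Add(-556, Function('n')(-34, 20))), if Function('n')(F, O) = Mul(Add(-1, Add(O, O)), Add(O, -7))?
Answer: 31703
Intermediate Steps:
Function('n')(F, O) = Mul(Add(-1, Mul(2, O)), Add(-7, O))
Mul(-647, Add(-556, Function('n')(-34, 20))) = Mul(-647, Add(-556, Add(7, Mul(-15, 20), Mul(2, Pow(20, 2))))) = Mul(-647, Add(-556, Add(7, -300, Mul(2, 400)))) = Mul(-647, Add(-556, Add(7, -300, 800))) = Mul(-647, Add(-556, 507)) = Mul(-647, -49) = 31703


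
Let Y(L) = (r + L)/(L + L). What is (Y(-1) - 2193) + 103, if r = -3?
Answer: -2088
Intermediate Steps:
Y(L) = (-3 + L)/(2*L) (Y(L) = (-3 + L)/(L + L) = (-3 + L)/((2*L)) = (-3 + L)*(1/(2*L)) = (-3 + L)/(2*L))
(Y(-1) - 2193) + 103 = ((½)*(-3 - 1)/(-1) - 2193) + 103 = ((½)*(-1)*(-4) - 2193) + 103 = (2 - 2193) + 103 = -2191 + 103 = -2088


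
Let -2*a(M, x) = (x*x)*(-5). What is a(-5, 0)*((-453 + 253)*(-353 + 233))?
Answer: 0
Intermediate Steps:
a(M, x) = 5*x**2/2 (a(M, x) = -x*x*(-5)/2 = -x**2*(-5)/2 = -(-5)*x**2/2 = 5*x**2/2)
a(-5, 0)*((-453 + 253)*(-353 + 233)) = ((5/2)*0**2)*((-453 + 253)*(-353 + 233)) = ((5/2)*0)*(-200*(-120)) = 0*24000 = 0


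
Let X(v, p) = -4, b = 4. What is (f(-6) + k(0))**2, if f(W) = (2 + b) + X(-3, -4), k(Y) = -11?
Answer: 81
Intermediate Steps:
f(W) = 2 (f(W) = (2 + 4) - 4 = 6 - 4 = 2)
(f(-6) + k(0))**2 = (2 - 11)**2 = (-9)**2 = 81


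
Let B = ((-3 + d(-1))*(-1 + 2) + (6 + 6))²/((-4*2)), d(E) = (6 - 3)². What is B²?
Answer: 6561/4 ≈ 1640.3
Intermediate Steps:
d(E) = 9 (d(E) = 3² = 9)
B = -81/2 (B = ((-3 + 9)*(-1 + 2) + (6 + 6))²/((-4*2)) = (6*1 + 12)²/(-8) = -(6 + 12)²/8 = -⅛*18² = -⅛*324 = -81/2 ≈ -40.500)
B² = (-81/2)² = 6561/4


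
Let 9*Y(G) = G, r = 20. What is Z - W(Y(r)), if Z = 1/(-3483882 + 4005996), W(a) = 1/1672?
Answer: -260221/436487304 ≈ -0.00059617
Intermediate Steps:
Y(G) = G/9
W(a) = 1/1672
Z = 1/522114 ≈ 1.9153e-6
Z - W(Y(r)) = 1/522114 - 1*1/1672 = 1/522114 - 1/1672 = -260221/436487304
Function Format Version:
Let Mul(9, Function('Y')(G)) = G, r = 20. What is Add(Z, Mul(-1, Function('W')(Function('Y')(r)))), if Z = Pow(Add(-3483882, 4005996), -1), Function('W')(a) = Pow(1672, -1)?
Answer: Rational(-260221, 436487304) ≈ -0.00059617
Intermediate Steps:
Function('Y')(G) = Mul(Rational(1, 9), G)
Function('W')(a) = Rational(1, 1672)
Z = Rational(1, 522114) (Z = Pow(522114, -1) = Rational(1, 522114) ≈ 1.9153e-6)
Add(Z, Mul(-1, Function('W')(Function('Y')(r)))) = Add(Rational(1, 522114), Mul(-1, Rational(1, 1672))) = Add(Rational(1, 522114), Rational(-1, 1672)) = Rational(-260221, 436487304)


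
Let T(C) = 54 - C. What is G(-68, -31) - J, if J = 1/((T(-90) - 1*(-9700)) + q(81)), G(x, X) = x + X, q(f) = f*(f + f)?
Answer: -2273635/22966 ≈ -99.000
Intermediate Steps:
q(f) = 2*f**2 (q(f) = f*(2*f) = 2*f**2)
G(x, X) = X + x
J = 1/22966 (J = 1/(((54 - 1*(-90)) - 1*(-9700)) + 2*81**2) = 1/(((54 + 90) + 9700) + 2*6561) = 1/((144 + 9700) + 13122) = 1/(9844 + 13122) = 1/22966 ≈ 4.3543e-5)
G(-68, -31) - J = (-31 - 68) - 1*1/22966 = -99 - 1/22966 = -2273635/22966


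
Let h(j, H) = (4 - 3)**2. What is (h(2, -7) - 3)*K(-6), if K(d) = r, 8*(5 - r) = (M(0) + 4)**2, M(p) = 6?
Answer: 15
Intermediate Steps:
h(j, H) = 1 (h(j, H) = 1**2 = 1)
r = -15/2 (r = 5 - (6 + 4)**2/8 = 5 - 1/8*10**2 = 5 - 1/8*100 = 5 - 25/2 = -15/2 ≈ -7.5000)
K(d) = -15/2
(h(2, -7) - 3)*K(-6) = (1 - 3)*(-15/2) = -2*(-15/2) = 15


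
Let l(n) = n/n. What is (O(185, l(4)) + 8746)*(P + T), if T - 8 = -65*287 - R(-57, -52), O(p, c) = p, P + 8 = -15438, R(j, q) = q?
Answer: -304020171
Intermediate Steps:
l(n) = 1
P = -15446 (P = -8 - 15438 = -15446)
T = -18595 (T = 8 + (-65*287 - 1*(-52)) = 8 + (-18655 + 52) = 8 - 18603 = -18595)
(O(185, l(4)) + 8746)*(P + T) = (185 + 8746)*(-15446 - 18595) = 8931*(-34041) = -304020171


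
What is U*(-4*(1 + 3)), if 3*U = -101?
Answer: 1616/3 ≈ 538.67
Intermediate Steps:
U = -101/3 (U = (⅓)*(-101) = -101/3 ≈ -33.667)
U*(-4*(1 + 3)) = -(-404)*(1 + 3)/3 = -(-404)*4/3 = -101/3*(-16) = 1616/3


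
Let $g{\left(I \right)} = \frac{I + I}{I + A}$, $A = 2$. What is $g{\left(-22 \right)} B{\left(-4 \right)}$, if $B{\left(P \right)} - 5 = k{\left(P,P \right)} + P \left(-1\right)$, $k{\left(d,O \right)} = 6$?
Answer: $33$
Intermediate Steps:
$g{\left(I \right)} = \frac{2 I}{2 + I}$ ($g{\left(I \right)} = \frac{I + I}{I + 2} = \frac{2 I}{2 + I}$)
$B{\left(P \right)} = 11 - P$ ($B{\left(P \right)} = 5 + \left(6 + P \left(-1\right)\right) = 5 - \left(-6 + P\right) = 11 - P$)
$g{\left(-22 \right)} B{\left(-4 \right)} = 2 \left(-22\right) \frac{1}{2 - 22} \left(11 - -4\right) = 2 \left(-22\right) \frac{1}{-20} \left(11 + 4\right) = 2 \left(-22\right) \left(- \frac{1}{20}\right) 15 = \frac{11}{5} \cdot 15 = 33$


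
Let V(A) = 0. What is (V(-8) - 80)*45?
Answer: -3600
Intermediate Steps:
(V(-8) - 80)*45 = (0 - 80)*45 = -80*45 = -3600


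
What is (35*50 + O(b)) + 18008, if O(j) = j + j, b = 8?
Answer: 19774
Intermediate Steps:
O(j) = 2*j
(35*50 + O(b)) + 18008 = (35*50 + 2*8) + 18008 = (1750 + 16) + 18008 = 1766 + 18008 = 19774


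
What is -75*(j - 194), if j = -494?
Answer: 51600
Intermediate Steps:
-75*(j - 194) = -75*(-494 - 194) = -75*(-688) = 51600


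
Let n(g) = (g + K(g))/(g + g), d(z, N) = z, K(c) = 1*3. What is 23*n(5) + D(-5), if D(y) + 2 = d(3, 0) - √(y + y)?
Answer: 97/5 - I*√10 ≈ 19.4 - 3.1623*I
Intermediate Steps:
K(c) = 3
n(g) = (3 + g)/(2*g) (n(g) = (g + 3)/(g + g) = (3 + g)/((2*g)) = (3 + g)*(1/(2*g)) = (3 + g)/(2*g))
D(y) = 1 - √2*√y (D(y) = -2 + (3 - √(y + y)) = -2 + (3 - √(2*y)) = -2 + (3 - √2*√y) = 1 - √2*√y)
23*n(5) + D(-5) = 23*((½)*(3 + 5)/5) + (1 - √2*√(-5)) = 23*((½)*(⅕)*8) + (1 - √2*I*√5) = 23*(⅘) + (1 - I*√10) = 92/5 + (1 - I*√10) = 97/5 - I*√10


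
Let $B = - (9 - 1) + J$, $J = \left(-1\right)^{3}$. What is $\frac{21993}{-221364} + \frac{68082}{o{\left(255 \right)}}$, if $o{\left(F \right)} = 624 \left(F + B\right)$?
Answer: $\frac{4164847}{12101232} \approx 0.34417$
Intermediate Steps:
$J = -1$
$B = -9$ ($B = - (9 - 1) - 1 = \left(-1\right) 8 - 1 = -8 - 1 = -9$)
$o{\left(F \right)} = -5616 + 624 F$ ($o{\left(F \right)} = 624 \left(F - 9\right) = 624 \left(-9 + F\right) = -5616 + 624 F$)
$\frac{21993}{-221364} + \frac{68082}{o{\left(255 \right)}} = \frac{21993}{-221364} + \frac{68082}{-5616 + 624 \cdot 255} = 21993 \left(- \frac{1}{221364}\right) + \frac{68082}{-5616 + 159120} = - \frac{7331}{73788} + \frac{68082}{153504} = - \frac{7331}{73788} + 68082 \cdot \frac{1}{153504} = - \frac{7331}{73788} + \frac{11347}{25584} = \frac{4164847}{12101232}$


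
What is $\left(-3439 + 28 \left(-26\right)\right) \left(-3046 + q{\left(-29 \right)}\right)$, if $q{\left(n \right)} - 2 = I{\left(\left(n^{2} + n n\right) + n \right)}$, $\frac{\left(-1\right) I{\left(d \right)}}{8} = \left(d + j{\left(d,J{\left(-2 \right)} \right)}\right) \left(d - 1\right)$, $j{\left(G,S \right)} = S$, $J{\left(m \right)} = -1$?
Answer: $90990095292$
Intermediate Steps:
$I{\left(d \right)} = - 8 \left(-1 + d\right)^{2}$ ($I{\left(d \right)} = - 8 \left(d - 1\right) \left(d - 1\right) = - 8 \left(-1 + d\right) \left(-1 + d\right) = - 8 \left(-1 + d\right)^{2}$)
$q{\left(n \right)} = -6 - 8 \left(n + 2 n^{2}\right)^{2} + 16 n + 32 n^{2}$ ($q{\left(n \right)} = 2 - \left(8 - 16 \left(\left(n^{2} + n n\right) + n\right) + 8 \left(\left(n^{2} + n n\right) + n\right)^{2}\right) = 2 - \left(8 - 16 \left(\left(n^{2} + n^{2}\right) + n\right) + 8 \left(\left(n^{2} + n^{2}\right) + n\right)^{2}\right) = 2 - \left(8 - 16 \left(2 n^{2} + n\right) + 8 \left(2 n^{2} + n\right)^{2}\right) = 2 - \left(8 - 16 \left(n + 2 n^{2}\right) + 8 \left(n + 2 n^{2}\right)^{2}\right) = 2 - \left(8 - 32 n^{2} - 16 n + 8 \left(n + 2 n^{2}\right)^{2}\right) = 2 + \left(-8 - 8 \left(n + 2 n^{2}\right)^{2} + 16 n + 32 n^{2}\right) = -6 - 8 \left(n + 2 n^{2}\right)^{2} + 16 n + 32 n^{2}$)
$\left(-3439 + 28 \left(-26\right)\right) \left(-3046 + q{\left(-29 \right)}\right) = \left(-3439 + 28 \left(-26\right)\right) \left(-3046 - \left(470 - 780448 - 20184 + 22632992\right)\right) = \left(-3439 - 728\right) \left(-3046 - 21832830\right) = - 4167 \left(-3046 - 21832830\right) = \left(-4167\right) \left(-21835876\right) = 90990095292$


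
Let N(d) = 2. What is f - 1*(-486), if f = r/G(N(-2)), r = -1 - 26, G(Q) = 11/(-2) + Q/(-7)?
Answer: 1472/3 ≈ 490.67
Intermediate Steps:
G(Q) = -11/2 - Q/7 (G(Q) = 11*(-½) + Q*(-⅐) = -11/2 - Q/7)
r = -27
f = 14/3 (f = -27/(-11/2 - ⅐*2) = -27/(-11/2 - 2/7) = -27/(-81/14) = -27*(-14/81) = 14/3 ≈ 4.6667)
f - 1*(-486) = 14/3 - 1*(-486) = 14/3 + 486 = 1472/3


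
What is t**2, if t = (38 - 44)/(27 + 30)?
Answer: 4/361 ≈ 0.011080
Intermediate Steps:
t = -2/19 (t = -6/57 = -6*1/57 = -2/19 ≈ -0.10526)
t**2 = (-2/19)**2 = 4/361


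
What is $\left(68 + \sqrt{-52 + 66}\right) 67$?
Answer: $4556 + 67 \sqrt{14} \approx 4806.7$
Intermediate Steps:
$\left(68 + \sqrt{-52 + 66}\right) 67 = \left(68 + \sqrt{14}\right) 67 = 4556 + 67 \sqrt{14}$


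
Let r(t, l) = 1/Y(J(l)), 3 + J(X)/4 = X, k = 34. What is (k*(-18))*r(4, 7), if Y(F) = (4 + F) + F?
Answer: -17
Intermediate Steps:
J(X) = -12 + 4*X
Y(F) = 4 + 2*F
r(t, l) = 1/(-20 + 8*l) (r(t, l) = 1/(4 + 2*(-12 + 4*l)) = 1/(4 + (-24 + 8*l)) = 1/(-20 + 8*l))
(k*(-18))*r(4, 7) = (34*(-18))*(1/(4*(-5 + 2*7))) = -153/(-5 + 14) = -153/9 = -612*1/36 = -17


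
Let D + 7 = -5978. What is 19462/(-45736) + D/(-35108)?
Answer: -25596371/100356218 ≈ -0.25505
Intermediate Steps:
D = -5985 (D = -7 - 5978 = -5985)
19462/(-45736) + D/(-35108) = 19462/(-45736) - 5985/(-35108) = 19462*(-1/45736) - 5985*(-1/35108) = -9731/22868 + 5985/35108 = -25596371/100356218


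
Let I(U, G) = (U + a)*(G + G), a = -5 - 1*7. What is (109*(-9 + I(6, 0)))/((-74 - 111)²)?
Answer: -981/34225 ≈ -0.028663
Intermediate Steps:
a = -12 (a = -5 - 7 = -12)
I(U, G) = 2*G*(-12 + U) (I(U, G) = (U - 12)*(G + G) = (-12 + U)*(2*G) = 2*G*(-12 + U))
(109*(-9 + I(6, 0)))/((-74 - 111)²) = (109*(-9 + 2*0*(-12 + 6)))/((-74 - 111)²) = (109*(-9 + 2*0*(-6)))/((-185)²) = (109*(-9 + 0))/34225 = (109*(-9))*(1/34225) = -981*1/34225 = -981/34225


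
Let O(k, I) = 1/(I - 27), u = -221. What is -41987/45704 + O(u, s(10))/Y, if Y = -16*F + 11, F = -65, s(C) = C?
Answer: -750227433/816593368 ≈ -0.91873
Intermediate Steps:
O(k, I) = 1/(-27 + I)
Y = 1051 (Y = -16*(-65) + 11 = 1040 + 11 = 1051)
-41987/45704 + O(u, s(10))/Y = -41987/45704 + 1/((-27 + 10)*1051) = -41987*1/45704 + (1/1051)/(-17) = -41987/45704 - 1/17*1/1051 = -41987/45704 - 1/17867 = -750227433/816593368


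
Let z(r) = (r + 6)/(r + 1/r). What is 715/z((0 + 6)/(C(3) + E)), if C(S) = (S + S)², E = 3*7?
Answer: 260975/232 ≈ 1124.9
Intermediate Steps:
E = 21
C(S) = 4*S² (C(S) = (2*S)² = 4*S²)
z(r) = (6 + r)/(r + 1/r)
715/z((0 + 6)/(C(3) + E)) = 715/((((0 + 6)/(4*3² + 21))*(6 + (0 + 6)/(4*3² + 21))/(1 + ((0 + 6)/(4*3² + 21))²))) = 715/(((6/(4*9 + 21))*(6 + 6/(4*9 + 21))/(1 + (6/(4*9 + 21))²))) = 715/(((6/(36 + 21))*(6 + 6/(36 + 21))/(1 + (6/(36 + 21))²))) = 715/(((6/57)*(6 + 6/57)/(1 + (6/57)²))) = 715/(((6*(1/57))*(6 + 6*(1/57))/(1 + (6*(1/57))²))) = 715/((2*(6 + 2/19)/(19*(1 + (2/19)²)))) = 715/(((2/19)*(116/19)/(1 + 4/361))) = 715/(((2/19)*(116/19)/(365/361))) = 715/(((2/19)*(361/365)*(116/19))) = 715/(232/365) = 715*(365/232) = 260975/232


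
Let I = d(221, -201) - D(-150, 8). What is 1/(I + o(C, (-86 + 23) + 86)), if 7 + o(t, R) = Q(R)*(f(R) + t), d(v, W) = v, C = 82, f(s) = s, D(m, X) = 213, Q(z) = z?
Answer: 1/2416 ≈ 0.00041391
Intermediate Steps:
o(t, R) = -7 + R*(R + t)
I = 8 (I = 221 - 1*213 = 221 - 213 = 8)
1/(I + o(C, (-86 + 23) + 86)) = 1/(8 + (-7 + ((-86 + 23) + 86)² + ((-86 + 23) + 86)*82)) = 1/(8 + (-7 + (-63 + 86)² + (-63 + 86)*82)) = 1/(8 + (-7 + 23² + 23*82)) = 1/(8 + (-7 + 529 + 1886)) = 1/(8 + 2408) = 1/2416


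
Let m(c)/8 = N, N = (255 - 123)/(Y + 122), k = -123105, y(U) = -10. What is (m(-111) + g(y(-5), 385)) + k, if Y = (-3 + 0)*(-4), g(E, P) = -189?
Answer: -8260170/67 ≈ -1.2329e+5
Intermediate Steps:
Y = 12 (Y = -3*(-4) = 12)
N = 66/67 (N = (255 - 123)/(12 + 122) = 132/134 = 132*(1/134) = 66/67 ≈ 0.98507)
m(c) = 528/67 (m(c) = 8*(66/67) = 528/67)
(m(-111) + g(y(-5), 385)) + k = (528/67 - 189) - 123105 = -12135/67 - 123105 = -8260170/67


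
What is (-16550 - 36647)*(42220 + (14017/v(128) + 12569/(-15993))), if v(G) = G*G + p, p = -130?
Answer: -64871485061735935/28883358 ≈ -2.2460e+9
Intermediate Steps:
v(G) = -130 + G**2 (v(G) = G*G - 130 = G**2 - 130 = -130 + G**2)
(-16550 - 36647)*(42220 + (14017/v(128) + 12569/(-15993))) = (-16550 - 36647)*(42220 + (14017/(-130 + 128**2) + 12569/(-15993))) = -53197*(42220 + (14017/(-130 + 16384) + 12569*(-1/15993))) = -53197*(42220 + (14017/16254 - 12569/15993)) = -53197*(42220 + 2208595/28883358) = -53197*1219457583355/28883358 = -64871485061735935/28883358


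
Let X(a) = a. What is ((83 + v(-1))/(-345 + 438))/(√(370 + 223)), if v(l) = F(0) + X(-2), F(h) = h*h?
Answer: 27*√593/18383 ≈ 0.035766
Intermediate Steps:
F(h) = h²
v(l) = -2 (v(l) = 0² - 2 = 0 - 2 = -2)
((83 + v(-1))/(-345 + 438))/(√(370 + 223)) = ((83 - 2)/(-345 + 438))/(√(370 + 223)) = (81/93)/(√593) = (81*(1/93))*(√593/593) = 27*(√593/593)/31 = 27*√593/18383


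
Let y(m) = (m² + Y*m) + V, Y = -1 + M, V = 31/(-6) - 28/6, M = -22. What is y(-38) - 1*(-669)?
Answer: 17863/6 ≈ 2977.2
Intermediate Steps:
V = -59/6 (V = 31*(-⅙) - 28*⅙ = -31/6 - 14/3 = -59/6 ≈ -9.8333)
Y = -23 (Y = -1 - 22 = -23)
y(m) = -59/6 + m² - 23*m (y(m) = (m² - 23*m) - 59/6 = -59/6 + m² - 23*m)
y(-38) - 1*(-669) = (-59/6 + (-38)² - 23*(-38)) - 1*(-669) = (-59/6 + 1444 + 874) + 669 = 13849/6 + 669 = 17863/6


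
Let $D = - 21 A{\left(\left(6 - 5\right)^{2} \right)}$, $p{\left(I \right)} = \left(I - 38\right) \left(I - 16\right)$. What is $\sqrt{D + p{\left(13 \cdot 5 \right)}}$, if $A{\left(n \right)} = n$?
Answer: $\sqrt{1302} \approx 36.083$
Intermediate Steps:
$p{\left(I \right)} = \left(-38 + I\right) \left(-16 + I\right)$
$D = -21$ ($D = - 21 \left(6 - 5\right)^{2} = - 21 \cdot 1^{2} = \left(-21\right) 1 = -21$)
$\sqrt{D + p{\left(13 \cdot 5 \right)}} = \sqrt{-21 + \left(608 + \left(13 \cdot 5\right)^{2} - 54 \cdot 13 \cdot 5\right)} = \sqrt{-21 + \left(608 + 65^{2} - 3510\right)} = \sqrt{-21 + \left(608 + 4225 - 3510\right)} = \sqrt{-21 + 1323} = \sqrt{1302}$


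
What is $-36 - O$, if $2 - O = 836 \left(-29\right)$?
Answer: $-24282$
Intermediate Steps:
$O = 24246$ ($O = 2 - 836 \left(-29\right) = 2 - -24244 = 2 + 24244 = 24246$)
$-36 - O = -36 - 24246 = -24282$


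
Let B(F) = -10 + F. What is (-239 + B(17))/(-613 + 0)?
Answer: 232/613 ≈ 0.37847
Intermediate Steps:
(-239 + B(17))/(-613 + 0) = (-239 + (-10 + 17))/(-613 + 0) = (-239 + 7)/(-613) = -232*(-1/613) = 232/613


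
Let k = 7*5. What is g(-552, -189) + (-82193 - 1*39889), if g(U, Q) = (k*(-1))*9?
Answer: -122397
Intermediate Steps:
k = 35
g(U, Q) = -315 (g(U, Q) = (35*(-1))*9 = -35*9 = -315)
g(-552, -189) + (-82193 - 1*39889) = -315 + (-82193 - 1*39889) = -315 + (-82193 - 39889) = -315 - 122082 = -122397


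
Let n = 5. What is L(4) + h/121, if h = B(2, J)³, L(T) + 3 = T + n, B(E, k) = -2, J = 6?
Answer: 718/121 ≈ 5.9339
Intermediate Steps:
L(T) = 2 + T (L(T) = -3 + (T + 5) = -3 + (5 + T) = 2 + T)
h = -8 (h = (-2)³ = -8)
L(4) + h/121 = (2 + 4) - 8/121 = 6 + (1/121)*(-8) = 6 - 8/121 = 718/121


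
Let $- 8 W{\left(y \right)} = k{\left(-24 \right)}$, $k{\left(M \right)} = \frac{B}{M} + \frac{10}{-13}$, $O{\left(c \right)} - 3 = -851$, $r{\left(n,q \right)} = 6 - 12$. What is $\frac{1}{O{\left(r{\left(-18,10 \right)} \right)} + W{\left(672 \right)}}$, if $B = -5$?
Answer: $- \frac{2496}{2116433} \approx -0.0011793$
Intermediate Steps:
$r{\left(n,q \right)} = -6$
$O{\left(c \right)} = -848$ ($O{\left(c \right)} = 3 - 851 = -848$)
$k{\left(M \right)} = - \frac{10}{13} - \frac{5}{M}$ ($k{\left(M \right)} = - \frac{5}{M} + \frac{10}{-13} = - \frac{5}{M} + 10 \left(- \frac{1}{13}\right) = - \frac{5}{M} - \frac{10}{13} = - \frac{10}{13} - \frac{5}{M}$)
$W{\left(y \right)} = \frac{175}{2496}$ ($W{\left(y \right)} = - \frac{- \frac{10}{13} - \frac{5}{-24}}{8} = - \frac{- \frac{10}{13} - - \frac{5}{24}}{8} = - \frac{- \frac{10}{13} + \frac{5}{24}}{8} = \left(- \frac{1}{8}\right) \left(- \frac{175}{312}\right) = \frac{175}{2496}$)
$\frac{1}{O{\left(r{\left(-18,10 \right)} \right)} + W{\left(672 \right)}} = \frac{1}{-848 + \frac{175}{2496}} = \frac{1}{- \frac{2116433}{2496}} = - \frac{2496}{2116433}$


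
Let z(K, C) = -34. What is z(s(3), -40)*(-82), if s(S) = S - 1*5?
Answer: 2788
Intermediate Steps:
s(S) = -5 + S (s(S) = S - 5 = -5 + S)
z(s(3), -40)*(-82) = -34*(-82) = 2788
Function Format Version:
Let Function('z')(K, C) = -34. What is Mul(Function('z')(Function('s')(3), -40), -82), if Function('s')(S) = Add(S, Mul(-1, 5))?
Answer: 2788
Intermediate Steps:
Function('s')(S) = Add(-5, S) (Function('s')(S) = Add(S, -5) = Add(-5, S))
Mul(Function('z')(Function('s')(3), -40), -82) = Mul(-34, -82) = 2788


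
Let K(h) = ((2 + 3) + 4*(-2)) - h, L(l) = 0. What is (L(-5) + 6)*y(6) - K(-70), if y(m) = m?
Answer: -31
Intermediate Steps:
K(h) = -3 - h (K(h) = (5 - 8) - h = -3 - h)
(L(-5) + 6)*y(6) - K(-70) = (0 + 6)*6 - (-3 - 1*(-70)) = 6*6 - (-3 + 70) = 36 - 1*67 = 36 - 67 = -31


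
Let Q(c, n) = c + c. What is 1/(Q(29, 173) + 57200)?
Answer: 1/57258 ≈ 1.7465e-5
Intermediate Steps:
Q(c, n) = 2*c
1/(Q(29, 173) + 57200) = 1/(2*29 + 57200) = 1/(58 + 57200) = 1/57258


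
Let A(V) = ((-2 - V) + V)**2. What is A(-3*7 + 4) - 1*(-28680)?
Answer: 28684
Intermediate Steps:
A(V) = 4 (A(V) = (-2)**2 = 4)
A(-3*7 + 4) - 1*(-28680) = 4 - 1*(-28680) = 4 + 28680 = 28684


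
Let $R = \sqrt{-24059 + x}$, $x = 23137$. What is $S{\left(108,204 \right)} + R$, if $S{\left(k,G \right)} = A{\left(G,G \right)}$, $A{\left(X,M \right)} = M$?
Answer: $204 + i \sqrt{922} \approx 204.0 + 30.364 i$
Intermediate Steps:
$S{\left(k,G \right)} = G$
$R = i \sqrt{922}$ ($R = \sqrt{-24059 + 23137} = \sqrt{-922} = i \sqrt{922} \approx 30.364 i$)
$S{\left(108,204 \right)} + R = 204 + i \sqrt{922}$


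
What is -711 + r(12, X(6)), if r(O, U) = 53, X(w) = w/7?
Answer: -658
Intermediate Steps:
X(w) = w/7 (X(w) = w*(⅐) = w/7)
-711 + r(12, X(6)) = -711 + 53 = -658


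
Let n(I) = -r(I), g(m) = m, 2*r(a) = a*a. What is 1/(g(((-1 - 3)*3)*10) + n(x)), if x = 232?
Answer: -1/27032 ≈ -3.6993e-5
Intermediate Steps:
r(a) = a**2/2 (r(a) = (a*a)/2 = a**2/2)
n(I) = -I**2/2
1/(g(((-1 - 3)*3)*10) + n(x)) = 1/(((-1 - 3)*3)*10 - 1/2*232**2) = 1/(-4*3*10 - 1/2*53824) = 1/(-12*10 - 26912) = 1/(-120 - 26912) = 1/(-27032) = -1/27032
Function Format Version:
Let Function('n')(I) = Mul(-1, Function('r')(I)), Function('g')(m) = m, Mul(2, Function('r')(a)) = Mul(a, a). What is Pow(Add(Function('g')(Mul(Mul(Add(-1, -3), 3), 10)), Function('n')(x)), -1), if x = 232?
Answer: Rational(-1, 27032) ≈ -3.6993e-5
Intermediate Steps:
Function('r')(a) = Mul(Rational(1, 2), Pow(a, 2)) (Function('r')(a) = Mul(Rational(1, 2), Mul(a, a)) = Mul(Rational(1, 2), Pow(a, 2)))
Function('n')(I) = Mul(Rational(-1, 2), Pow(I, 2)) (Function('n')(I) = Mul(-1, Mul(Rational(1, 2), Pow(I, 2))) = Mul(Rational(-1, 2), Pow(I, 2)))
Pow(Add(Function('g')(Mul(Mul(Add(-1, -3), 3), 10)), Function('n')(x)), -1) = Pow(Add(Mul(Mul(Add(-1, -3), 3), 10), Mul(Rational(-1, 2), Pow(232, 2))), -1) = Pow(Add(Mul(Mul(-4, 3), 10), Mul(Rational(-1, 2), 53824)), -1) = Pow(Add(Mul(-12, 10), -26912), -1) = Pow(Add(-120, -26912), -1) = Pow(-27032, -1) = Rational(-1, 27032)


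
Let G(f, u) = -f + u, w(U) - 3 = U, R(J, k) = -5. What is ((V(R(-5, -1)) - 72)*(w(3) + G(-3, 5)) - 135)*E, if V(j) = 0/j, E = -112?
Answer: 128016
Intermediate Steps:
w(U) = 3 + U
G(f, u) = u - f
V(j) = 0
((V(R(-5, -1)) - 72)*(w(3) + G(-3, 5)) - 135)*E = ((0 - 72)*((3 + 3) + (5 - 1*(-3))) - 135)*(-112) = (-72*(6 + (5 + 3)) - 135)*(-112) = (-72*(6 + 8) - 135)*(-112) = (-72*14 - 135)*(-112) = (-1008 - 135)*(-112) = -1143*(-112) = 128016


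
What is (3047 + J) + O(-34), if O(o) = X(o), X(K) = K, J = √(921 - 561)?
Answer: 3013 + 6*√10 ≈ 3032.0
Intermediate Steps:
J = 6*√10 (J = √360 = 6*√10 ≈ 18.974)
O(o) = o
(3047 + J) + O(-34) = (3047 + 6*√10) - 34 = 3013 + 6*√10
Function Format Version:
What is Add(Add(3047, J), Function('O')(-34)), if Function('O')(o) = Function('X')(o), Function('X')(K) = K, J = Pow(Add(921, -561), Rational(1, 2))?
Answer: Add(3013, Mul(6, Pow(10, Rational(1, 2)))) ≈ 3032.0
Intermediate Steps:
J = Mul(6, Pow(10, Rational(1, 2))) (J = Pow(360, Rational(1, 2)) = Mul(6, Pow(10, Rational(1, 2))) ≈ 18.974)
Function('O')(o) = o
Add(Add(3047, J), Function('O')(-34)) = Add(Add(3047, Mul(6, Pow(10, Rational(1, 2)))), -34) = Add(3013, Mul(6, Pow(10, Rational(1, 2))))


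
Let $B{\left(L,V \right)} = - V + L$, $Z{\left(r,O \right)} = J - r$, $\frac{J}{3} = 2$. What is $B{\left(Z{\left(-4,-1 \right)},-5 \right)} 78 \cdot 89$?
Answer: $104130$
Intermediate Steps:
$J = 6$ ($J = 3 \cdot 2 = 6$)
$Z{\left(r,O \right)} = 6 - r$
$B{\left(L,V \right)} = L - V$
$B{\left(Z{\left(-4,-1 \right)},-5 \right)} 78 \cdot 89 = \left(\left(6 - -4\right) - -5\right) 78 \cdot 89 = \left(\left(6 + 4\right) + 5\right) 78 \cdot 89 = \left(10 + 5\right) 78 \cdot 89 = 15 \cdot 78 \cdot 89 = 1170 \cdot 89 = 104130$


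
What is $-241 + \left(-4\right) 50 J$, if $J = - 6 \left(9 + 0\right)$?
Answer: $10559$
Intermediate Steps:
$J = -54$ ($J = \left(-6\right) 9 = -54$)
$-241 + \left(-4\right) 50 J = -241 + \left(-4\right) 50 \left(-54\right) = -241 - -10800 = -241 + 10800 = 10559$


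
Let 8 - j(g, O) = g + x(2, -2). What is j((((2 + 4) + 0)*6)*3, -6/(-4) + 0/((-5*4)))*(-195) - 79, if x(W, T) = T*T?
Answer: 20201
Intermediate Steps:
x(W, T) = T²
j(g, O) = 4 - g (j(g, O) = 8 - (g + (-2)²) = 8 - (g + 4) = 8 - (4 + g) = 8 + (-4 - g) = 4 - g)
j((((2 + 4) + 0)*6)*3, -6/(-4) + 0/((-5*4)))*(-195) - 79 = (4 - ((2 + 4) + 0)*6*3)*(-195) - 79 = (4 - (6 + 0)*6*3)*(-195) - 79 = (4 - 6*6*3)*(-195) - 79 = (4 - 36*3)*(-195) - 79 = (4 - 1*108)*(-195) - 79 = (4 - 108)*(-195) - 79 = -104*(-195) - 79 = 20280 - 79 = 20201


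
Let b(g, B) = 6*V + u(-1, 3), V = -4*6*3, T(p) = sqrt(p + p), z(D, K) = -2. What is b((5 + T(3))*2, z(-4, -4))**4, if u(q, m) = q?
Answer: 35152125121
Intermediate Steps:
T(p) = sqrt(2)*sqrt(p) (T(p) = sqrt(2*p) = sqrt(2)*sqrt(p))
V = -72 (V = -24*3 = -72)
b(g, B) = -433 (b(g, B) = 6*(-72) - 1 = -432 - 1 = -433)
b((5 + T(3))*2, z(-4, -4))**4 = (-433)**4 = 35152125121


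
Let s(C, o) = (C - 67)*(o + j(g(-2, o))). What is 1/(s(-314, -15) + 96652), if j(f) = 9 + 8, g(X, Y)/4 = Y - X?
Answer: 1/95890 ≈ 1.0429e-5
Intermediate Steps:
g(X, Y) = -4*X + 4*Y (g(X, Y) = 4*(Y - X) = -4*X + 4*Y)
j(f) = 17
s(C, o) = (-67 + C)*(17 + o) (s(C, o) = (C - 67)*(o + 17) = (-67 + C)*(17 + o))
1/(s(-314, -15) + 96652) = 1/((-1139 - 67*(-15) + 17*(-314) - 314*(-15)) + 96652) = 1/((-1139 + 1005 - 5338 + 4710) + 96652) = 1/(-762 + 96652) = 1/95890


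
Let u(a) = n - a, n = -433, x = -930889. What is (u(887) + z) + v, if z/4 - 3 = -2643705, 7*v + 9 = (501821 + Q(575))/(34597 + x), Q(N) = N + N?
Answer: -514380627839/48636 ≈ -1.0576e+7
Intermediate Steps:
Q(N) = 2*N
u(a) = -433 - a
v = -66431/48636 (v = -9/7 + ((501821 + 2*575)/(34597 - 930889))/7 = -9/7 + ((501821 + 1150)/(-896292))/7 = -9/7 + (502971*(-1/896292))/7 = -9/7 + (⅐)*(-3899/6948) = -9/7 - 557/6948 = -66431/48636 ≈ -1.3659)
z = -10574808 (z = 12 + 4*(-2643705) = 12 - 10574820 = -10574808)
(u(887) + z) + v = ((-433 - 1*887) - 10574808) - 66431/48636 = ((-433 - 887) - 10574808) - 66431/48636 = (-1320 - 10574808) - 66431/48636 = -10576128 - 66431/48636 = -514380627839/48636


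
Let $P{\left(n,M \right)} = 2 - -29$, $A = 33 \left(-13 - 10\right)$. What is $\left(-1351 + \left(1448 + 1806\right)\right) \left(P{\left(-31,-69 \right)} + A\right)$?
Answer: $-1385384$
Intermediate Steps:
$A = -759$ ($A = 33 \left(-23\right) = -759$)
$P{\left(n,M \right)} = 31$ ($P{\left(n,M \right)} = 2 + 29 = 31$)
$\left(-1351 + \left(1448 + 1806\right)\right) \left(P{\left(-31,-69 \right)} + A\right) = \left(-1351 + \left(1448 + 1806\right)\right) \left(31 - 759\right) = \left(-1351 + 3254\right) \left(-728\right) = 1903 \left(-728\right) = -1385384$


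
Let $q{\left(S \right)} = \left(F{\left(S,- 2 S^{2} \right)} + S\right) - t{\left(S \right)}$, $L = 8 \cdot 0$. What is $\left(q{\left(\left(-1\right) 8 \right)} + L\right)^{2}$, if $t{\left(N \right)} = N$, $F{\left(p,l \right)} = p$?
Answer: $64$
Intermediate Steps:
$L = 0$
$q{\left(S \right)} = S$ ($q{\left(S \right)} = \left(S + S\right) - S = 2 S - S = S$)
$\left(q{\left(\left(-1\right) 8 \right)} + L\right)^{2} = \left(\left(-1\right) 8 + 0\right)^{2} = \left(-8 + 0\right)^{2} = \left(-8\right)^{2} = 64$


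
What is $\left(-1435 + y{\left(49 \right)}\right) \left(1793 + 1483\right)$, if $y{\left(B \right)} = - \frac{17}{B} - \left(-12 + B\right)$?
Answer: $- \frac{33763860}{7} \approx -4.8234 \cdot 10^{6}$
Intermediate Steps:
$y{\left(B \right)} = 12 - B - \frac{17}{B}$ ($y{\left(B \right)} = - \frac{17}{B} - \left(-12 + B\right) = 12 - B - \frac{17}{B}$)
$\left(-1435 + y{\left(49 \right)}\right) \left(1793 + 1483\right) = \left(-1435 - \left(37 + \frac{17}{49}\right)\right) \left(1793 + 1483\right) = \left(-1435 - \frac{1830}{49}\right) 3276 = \left(- \frac{72145}{49}\right) 3276 = - \frac{33763860}{7}$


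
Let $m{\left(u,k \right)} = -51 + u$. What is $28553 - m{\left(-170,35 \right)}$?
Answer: $28774$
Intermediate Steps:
$28553 - m{\left(-170,35 \right)} = 28553 - \left(-51 - 170\right) = 28553 - -221 = 28553 + 221 = 28774$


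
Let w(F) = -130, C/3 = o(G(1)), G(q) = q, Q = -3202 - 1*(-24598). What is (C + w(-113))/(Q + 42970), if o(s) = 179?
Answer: 407/64366 ≈ 0.0063232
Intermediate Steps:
Q = 21396 (Q = -3202 + 24598 = 21396)
C = 537 (C = 3*179 = 537)
(C + w(-113))/(Q + 42970) = (537 - 130)/(21396 + 42970) = 407/64366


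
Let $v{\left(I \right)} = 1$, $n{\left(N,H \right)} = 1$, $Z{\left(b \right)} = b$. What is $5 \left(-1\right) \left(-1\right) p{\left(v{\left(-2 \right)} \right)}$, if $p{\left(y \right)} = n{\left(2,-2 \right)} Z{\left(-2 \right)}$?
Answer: $-10$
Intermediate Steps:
$p{\left(y \right)} = -2$ ($p{\left(y \right)} = 1 \left(-2\right) = -2$)
$5 \left(-1\right) \left(-1\right) p{\left(v{\left(-2 \right)} \right)} = 5 \left(-1\right) \left(-1\right) \left(-2\right) = \left(-5\right) \left(-1\right) \left(-2\right) = 5 \left(-2\right) = -10$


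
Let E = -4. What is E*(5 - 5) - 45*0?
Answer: 0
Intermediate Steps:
E*(5 - 5) - 45*0 = -4*(5 - 5) - 45*0 = -4*0 + 0 = 0 + 0 = 0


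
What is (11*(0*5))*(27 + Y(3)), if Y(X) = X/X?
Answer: 0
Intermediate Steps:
Y(X) = 1
(11*(0*5))*(27 + Y(3)) = (11*(0*5))*(27 + 1) = (11*0)*28 = 0*28 = 0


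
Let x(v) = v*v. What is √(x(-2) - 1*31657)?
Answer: 3*I*√3517 ≈ 177.91*I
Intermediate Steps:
x(v) = v²
√(x(-2) - 1*31657) = √((-2)² - 1*31657) = √(4 - 31657) = √(-31653) = 3*I*√3517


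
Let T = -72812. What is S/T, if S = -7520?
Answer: 1880/18203 ≈ 0.10328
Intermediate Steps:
S/T = -7520/(-72812) = -7520*(-1/72812) = 1880/18203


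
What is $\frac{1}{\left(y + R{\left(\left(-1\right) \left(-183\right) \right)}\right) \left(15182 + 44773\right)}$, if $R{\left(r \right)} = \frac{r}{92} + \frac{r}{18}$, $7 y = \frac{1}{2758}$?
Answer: $\frac{126868}{92461895815} \approx 1.3721 \cdot 10^{-6}$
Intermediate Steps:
$y = \frac{1}{19306}$ ($y = \frac{1}{7 \cdot 2758} = \frac{1}{7} \cdot \frac{1}{2758} = \frac{1}{19306} \approx 5.1797 \cdot 10^{-5}$)
$R{\left(r \right)} = \frac{55 r}{828}$ ($R{\left(r \right)} = r \frac{1}{92} + r \frac{1}{18} = \frac{r}{92} + \frac{r}{18} = \frac{55 r}{828}$)
$\frac{1}{\left(y + R{\left(\left(-1\right) \left(-183\right) \right)}\right) \left(15182 + 44773\right)} = \frac{1}{\left(\frac{1}{19306} + \frac{55 \left(\left(-1\right) \left(-183\right)\right)}{828}\right) \left(15182 + 44773\right)} = \frac{1}{\left(\frac{1}{19306} + \frac{55}{828} \cdot 183\right) 59955} = \frac{1}{\left(\frac{1}{19306} + \frac{3355}{276}\right) 59955} = \frac{1}{\frac{32385953}{2664228} \cdot 59955} = \frac{1}{\frac{92461895815}{126868}} = \frac{126868}{92461895815}$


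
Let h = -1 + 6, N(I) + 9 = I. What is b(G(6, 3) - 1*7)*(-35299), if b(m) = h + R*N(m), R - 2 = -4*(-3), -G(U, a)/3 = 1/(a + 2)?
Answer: 40134963/5 ≈ 8.0270e+6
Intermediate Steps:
N(I) = -9 + I
G(U, a) = -3/(2 + a) (G(U, a) = -3/(a + 2) = -3/(2 + a))
R = 14 (R = 2 - 4*(-3) = 2 + 12 = 14)
h = 5
b(m) = -121 + 14*m (b(m) = 5 + 14*(-9 + m) = 5 + (-126 + 14*m) = -121 + 14*m)
b(G(6, 3) - 1*7)*(-35299) = (-121 + 14*(-3/(2 + 3) - 1*7))*(-35299) = (-121 + 14*(-3/5 - 7))*(-35299) = (-121 + 14*(-3*⅕ - 7))*(-35299) = (-121 + 14*(-⅗ - 7))*(-35299) = (-121 + 14*(-38/5))*(-35299) = (-121 - 532/5)*(-35299) = -1137/5*(-35299) = 40134963/5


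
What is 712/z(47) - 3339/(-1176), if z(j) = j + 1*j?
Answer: 27409/2632 ≈ 10.414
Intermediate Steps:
z(j) = 2*j (z(j) = j + j = 2*j)
712/z(47) - 3339/(-1176) = 712/((2*47)) - 3339/(-1176) = 712/94 - 3339*(-1/1176) = 712*(1/94) + 159/56 = 356/47 + 159/56 = 27409/2632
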